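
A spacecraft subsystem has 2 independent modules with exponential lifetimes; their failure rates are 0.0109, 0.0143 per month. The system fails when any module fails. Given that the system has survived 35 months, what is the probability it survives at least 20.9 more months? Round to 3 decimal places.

Time to first failure ~ Exp(Σλ) with Σλ = 0.0252.
By memorylessness, P(T > 35+20.9 | T > 35) = P(T > 20.9) = e^(−0.0252·20.9) ≈ 0.591.

0.591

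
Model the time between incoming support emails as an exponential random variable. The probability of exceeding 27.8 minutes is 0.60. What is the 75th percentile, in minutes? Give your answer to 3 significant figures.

75.4

e^(−λ·27.8) = 0.60 ⇒ λ = −ln(0.60)/27.8 = 0.018375.
75th percentile: 1 − e^(−λt) = 0.75, t = −ln(0.25)/λ = 75.4445 minutes.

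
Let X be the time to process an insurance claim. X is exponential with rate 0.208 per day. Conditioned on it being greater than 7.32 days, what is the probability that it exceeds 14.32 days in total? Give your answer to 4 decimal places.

0.2332

By the memoryless property, P(X > 7.32+7 | X > 7.32) = P(X > 7).
P(X > 7) = e^(−1.456) ≈ 0.2332.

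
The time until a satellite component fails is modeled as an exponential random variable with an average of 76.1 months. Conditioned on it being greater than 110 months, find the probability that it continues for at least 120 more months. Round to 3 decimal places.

The rate is λ = 1/76.1 = 0.0131406 per month.
By the memoryless property, P(X > 110+120 | X > 110) = P(X > 120).
P(X > 120) = e^(−1.5769) ≈ 0.207.

0.207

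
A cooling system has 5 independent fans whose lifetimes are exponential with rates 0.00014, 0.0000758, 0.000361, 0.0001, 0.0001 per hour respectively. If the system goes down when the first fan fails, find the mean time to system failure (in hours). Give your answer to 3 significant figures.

1290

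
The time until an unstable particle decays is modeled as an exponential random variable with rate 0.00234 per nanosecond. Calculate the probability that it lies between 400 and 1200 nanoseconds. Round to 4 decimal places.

P(400 < X < 1200) = e^(−λ·400) − e^(−λ·1200) = 0.39219 − 0.06033 ≈ 0.3319.

0.3319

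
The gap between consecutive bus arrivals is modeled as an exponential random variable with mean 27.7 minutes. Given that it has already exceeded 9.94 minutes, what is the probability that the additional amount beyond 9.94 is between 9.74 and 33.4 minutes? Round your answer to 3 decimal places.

0.404

The rate is λ = 1/27.7 = 0.0361011 per minute.
Memoryless: the residual past 9.94 is again Exp(λ).
P(9.74 < residual < 33.4) = e^(−λ·9.74) − e^(−λ·33.4) = 0.70354 − 0.29946 ≈ 0.404.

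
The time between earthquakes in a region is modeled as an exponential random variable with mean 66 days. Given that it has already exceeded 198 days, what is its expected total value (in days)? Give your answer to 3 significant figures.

264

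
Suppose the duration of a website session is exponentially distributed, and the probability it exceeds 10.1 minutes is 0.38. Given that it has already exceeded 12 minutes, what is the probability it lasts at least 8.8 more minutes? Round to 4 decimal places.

From e^(−λ·10.1) = 0.38, λ = −ln(0.38)/10.1 = 0.0958004.
Memoryless: P(X > 12+8.8 | X > 12) = P(X > 8.8) = e^(−0.0958004·8.8) ≈ 0.4304.

0.4304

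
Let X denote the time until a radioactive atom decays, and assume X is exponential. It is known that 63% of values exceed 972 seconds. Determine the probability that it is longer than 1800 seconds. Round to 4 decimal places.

0.4250

e^(−λ·972) = 0.63 ⇒ λ = −ln(0.63)/972 = 0.000475345.
P(X > 1800) = e^(−0.000475345·1800) = e^(−0.85562) ≈ 0.4250.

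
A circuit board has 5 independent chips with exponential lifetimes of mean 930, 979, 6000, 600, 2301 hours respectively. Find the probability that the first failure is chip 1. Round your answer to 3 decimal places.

0.246

Rates: λ_i = 1/mean_i → 0.00107527, 0.00102145, 0.000166667, 0.00166667, 0.000434594; Σλ = 0.00436465.
P(chip 1 first) = λ_1/Σλ = 0.00107527/0.00436465 ≈ 0.246.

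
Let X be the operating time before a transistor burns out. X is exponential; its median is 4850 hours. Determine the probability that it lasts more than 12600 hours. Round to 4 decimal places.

For an exponential, median = ln(2)/λ, so λ = ln 2 / 4850 = 0.000142917 per hour.
P(X > 12600) = e^(−λ·12600) = e^(−1.8008) ≈ 0.1652.

0.1652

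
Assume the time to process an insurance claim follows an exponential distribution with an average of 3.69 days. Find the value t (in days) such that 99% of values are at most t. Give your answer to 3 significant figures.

17.0

The rate is λ = 1/3.69 = 0.271003 per day.
Set 1 − e^(−λt) = 0.99, so t = −ln(0.01)/λ = 4.6052/0.271003 ≈ 16.9931 days.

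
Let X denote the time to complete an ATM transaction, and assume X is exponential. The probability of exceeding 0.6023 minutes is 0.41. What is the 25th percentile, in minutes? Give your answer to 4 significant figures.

0.1943

e^(−λ·0.6023) = 0.41 ⇒ λ = −ln(0.41)/0.6023 = 1.48032.
25th percentile: 1 − e^(−λt) = 0.25, t = −ln(0.75)/λ = 0.194337 minutes.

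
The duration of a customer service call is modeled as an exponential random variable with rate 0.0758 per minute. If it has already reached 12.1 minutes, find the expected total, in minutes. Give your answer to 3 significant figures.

25.3

By memorylessness, E[X | X > 12.1] = 12.1 + 1/λ = 12.1 + 13.1926 = 25.2926 minutes.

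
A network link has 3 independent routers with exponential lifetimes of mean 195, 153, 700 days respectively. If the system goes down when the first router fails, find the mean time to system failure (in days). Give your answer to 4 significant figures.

The first failure time is exponential with rate Σλ_i = 1/195 + 1/153 + 1/700 = 0.0130927 per day.
E[min] = 1/Σλ = 1/0.0130927 = 76.3783 days.

76.38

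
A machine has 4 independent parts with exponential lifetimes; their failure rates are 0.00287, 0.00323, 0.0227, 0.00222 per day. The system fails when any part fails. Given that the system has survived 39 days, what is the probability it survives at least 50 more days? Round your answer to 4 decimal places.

Time to first failure ~ Exp(Σλ) with Σλ = 0.03102.
By memorylessness, P(T > 39+50 | T > 39) = P(T > 50) = e^(−0.03102·50) ≈ 0.2120.

0.2120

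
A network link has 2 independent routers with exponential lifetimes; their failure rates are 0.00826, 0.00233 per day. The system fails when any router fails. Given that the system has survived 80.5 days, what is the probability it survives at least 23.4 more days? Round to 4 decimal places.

0.7805

Time to first failure ~ Exp(Σλ) with Σλ = 0.01059.
By memorylessness, P(T > 80.5+23.4 | T > 80.5) = P(T > 23.4) = e^(−0.01059·23.4) ≈ 0.7805.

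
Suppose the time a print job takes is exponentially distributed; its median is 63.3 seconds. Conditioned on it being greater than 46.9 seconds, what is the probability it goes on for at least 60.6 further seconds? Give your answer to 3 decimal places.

For an exponential, median = ln(2)/λ, so λ = ln 2 / 63.3 = 0.0109502 per second.
The exponential is memoryless, so the remaining time is again Exp(λ): the condition X > 46.9 is irrelevant.
P(X > 60.6) = e^(−0.66358) ≈ 0.515.

0.515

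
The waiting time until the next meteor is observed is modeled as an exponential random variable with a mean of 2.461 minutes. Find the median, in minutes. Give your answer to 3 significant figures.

1.71

The rate is λ = 1/2.461 = 0.406339 per minute.
Set 1 − e^(−λt) = 0.5, so t = −ln(0.5)/λ = 0.69315/0.406339 ≈ 1.70584 minutes.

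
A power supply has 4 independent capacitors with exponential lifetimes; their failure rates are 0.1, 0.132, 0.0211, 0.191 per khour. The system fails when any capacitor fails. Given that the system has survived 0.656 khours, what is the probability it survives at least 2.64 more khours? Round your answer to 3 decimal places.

0.310

Time to first failure ~ Exp(Σλ) with Σλ = 0.4441.
By memorylessness, P(T > 0.656+2.64 | T > 0.656) = P(T > 2.64) = e^(−0.4441·2.64) ≈ 0.310.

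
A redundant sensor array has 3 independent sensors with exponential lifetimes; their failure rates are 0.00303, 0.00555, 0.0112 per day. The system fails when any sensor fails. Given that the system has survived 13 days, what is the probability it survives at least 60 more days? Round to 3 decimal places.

0.305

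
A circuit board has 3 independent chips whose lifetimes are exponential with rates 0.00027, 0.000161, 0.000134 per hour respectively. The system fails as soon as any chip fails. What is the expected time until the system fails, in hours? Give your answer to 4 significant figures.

1770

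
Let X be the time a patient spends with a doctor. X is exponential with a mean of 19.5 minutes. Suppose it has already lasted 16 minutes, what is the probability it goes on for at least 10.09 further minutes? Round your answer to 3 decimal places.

The rate is λ = 1/19.5 = 0.0512821 per minute.
P(X > s+t | X > s) = e^(−λ(s+t))/e^(−λs) = e^(−λt), independent of s = 16.
P(X > 10.09) = e^(−0.51744) ≈ 0.596.

0.596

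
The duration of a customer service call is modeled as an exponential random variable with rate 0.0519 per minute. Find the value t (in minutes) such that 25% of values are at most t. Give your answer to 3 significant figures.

5.54

Set 1 − e^(−λt) = 0.25, so t = −ln(0.75)/λ = 0.28768/0.0519 ≈ 5.54301 minutes.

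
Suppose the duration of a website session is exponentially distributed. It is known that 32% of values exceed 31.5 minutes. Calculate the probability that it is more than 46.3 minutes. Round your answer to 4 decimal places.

e^(−λ·31.5) = 0.32 ⇒ λ = −ln(0.32)/31.5 = 0.0361725.
P(X > 46.3) = e^(−0.0361725·46.3) = e^(−1.6748) ≈ 0.1873.

0.1873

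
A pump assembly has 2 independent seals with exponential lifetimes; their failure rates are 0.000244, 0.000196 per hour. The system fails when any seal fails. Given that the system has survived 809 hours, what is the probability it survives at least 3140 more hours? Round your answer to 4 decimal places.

0.2512

Time to first failure ~ Exp(Σλ) with Σλ = 0.00044.
By memorylessness, P(T > 809+3140 | T > 809) = P(T > 3140) = e^(−0.00044·3140) ≈ 0.2512.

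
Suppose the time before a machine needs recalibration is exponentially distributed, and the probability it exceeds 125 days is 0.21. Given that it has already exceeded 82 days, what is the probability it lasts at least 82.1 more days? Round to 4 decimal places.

From e^(−λ·125) = 0.21, λ = −ln(0.21)/125 = 0.0124852.
Memoryless: P(X > 82+82.1 | X > 82) = P(X > 82.1) = e^(−0.0124852·82.1) ≈ 0.3588.

0.3588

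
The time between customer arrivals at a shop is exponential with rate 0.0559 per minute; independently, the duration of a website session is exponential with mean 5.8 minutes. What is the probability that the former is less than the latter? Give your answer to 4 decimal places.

0.2448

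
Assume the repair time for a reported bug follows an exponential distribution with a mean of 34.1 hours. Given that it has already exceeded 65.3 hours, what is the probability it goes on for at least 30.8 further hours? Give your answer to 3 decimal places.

0.405

The rate is λ = 1/34.1 = 0.0293255 per hour.
The exponential is memoryless, so the remaining time is again Exp(λ): the condition X > 65.3 is irrelevant.
P(X > 30.8) = e^(−0.90323) ≈ 0.405.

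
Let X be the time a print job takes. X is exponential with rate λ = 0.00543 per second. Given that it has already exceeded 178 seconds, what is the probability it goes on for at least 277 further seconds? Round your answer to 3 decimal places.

0.222

P(X > s+t | X > s) = e^(−λ(s+t))/e^(−λs) = e^(−λt), independent of s = 178.
P(X > 277) = e^(−1.5041) ≈ 0.222.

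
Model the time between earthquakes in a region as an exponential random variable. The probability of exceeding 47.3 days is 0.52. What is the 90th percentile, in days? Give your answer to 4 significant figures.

166.6

e^(−λ·47.3) = 0.52 ⇒ λ = −ln(0.52)/47.3 = 0.0138251.
90th percentile: 1 − e^(−λt) = 0.9, t = −ln(0.1)/λ = 166.551 days.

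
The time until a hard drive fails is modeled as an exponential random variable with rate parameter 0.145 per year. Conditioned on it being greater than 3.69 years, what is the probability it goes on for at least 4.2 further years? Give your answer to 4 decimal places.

0.5439

The exponential is memoryless, so the remaining time is again Exp(λ): the condition X > 3.69 is irrelevant.
P(X > 4.2) = e^(−0.609) ≈ 0.5439.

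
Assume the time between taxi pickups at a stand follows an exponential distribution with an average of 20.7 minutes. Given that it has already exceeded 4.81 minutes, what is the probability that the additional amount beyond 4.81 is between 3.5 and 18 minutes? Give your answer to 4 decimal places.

0.4253

The rate is λ = 1/20.7 = 0.0483092 per minute.
Memoryless: the residual past 4.81 is again Exp(λ).
P(3.5 < residual < 18) = e^(−λ·3.5) − e^(−λ·18) = 0.84444 − 0.41913 ≈ 0.4253.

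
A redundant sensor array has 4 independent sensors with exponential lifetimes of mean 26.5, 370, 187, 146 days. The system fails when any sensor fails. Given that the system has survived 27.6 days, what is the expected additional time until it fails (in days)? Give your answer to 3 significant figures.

First-failure rate Σλ = 1/26.5 + 1/370 + 1/187 + 1/146 = 0.0526355.
By memorylessness the expected residual is 1/Σλ = 18.9986 days, regardless of the 27.6 already elapsed.

19.0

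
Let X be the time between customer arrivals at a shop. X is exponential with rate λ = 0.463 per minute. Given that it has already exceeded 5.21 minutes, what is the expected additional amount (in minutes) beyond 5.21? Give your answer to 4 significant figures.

2.160

By memorylessness, the remaining amount past any threshold is again Exp(λ) with mean 1/λ = 2.15983 minutes.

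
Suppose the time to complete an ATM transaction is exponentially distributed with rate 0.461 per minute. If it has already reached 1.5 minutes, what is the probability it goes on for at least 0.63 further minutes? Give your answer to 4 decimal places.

0.7479

P(X > s+t | X > s) = e^(−λ(s+t))/e^(−λs) = e^(−λt), independent of s = 1.5.
P(X > 0.63) = e^(−0.29043) ≈ 0.7479.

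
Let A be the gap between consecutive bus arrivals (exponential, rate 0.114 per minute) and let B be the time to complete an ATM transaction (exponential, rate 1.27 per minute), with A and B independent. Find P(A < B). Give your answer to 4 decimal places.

λ_1 = 0.114, λ_2 = 1.27.
For independent exponentials, P(A < B) = λ_1/(λ_1+λ_2) = 0.114/1.384 ≈ 0.0824.

0.0824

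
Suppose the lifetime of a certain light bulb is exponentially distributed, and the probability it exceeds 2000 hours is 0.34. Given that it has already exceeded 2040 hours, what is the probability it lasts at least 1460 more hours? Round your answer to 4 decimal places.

0.4550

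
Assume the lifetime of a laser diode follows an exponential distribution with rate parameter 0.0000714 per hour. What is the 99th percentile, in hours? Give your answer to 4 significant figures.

64500

Set 1 − e^(−λt) = 0.99, so t = −ln(0.01)/λ = 4.6052/0.0000714 ≈ 64498.2 hours.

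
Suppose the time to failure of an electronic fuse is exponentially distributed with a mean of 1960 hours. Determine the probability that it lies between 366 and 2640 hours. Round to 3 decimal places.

0.570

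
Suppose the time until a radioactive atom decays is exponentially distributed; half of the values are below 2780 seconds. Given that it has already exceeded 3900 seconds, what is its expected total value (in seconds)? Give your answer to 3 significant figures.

For an exponential, median = ln(2)/λ, so λ = ln 2 / 2780 = 0.000249334 per second.
By memorylessness, E[X | X > 3900] = 3900 + 1/λ = 3900 + 4010.69 = 7910.69 seconds.

7910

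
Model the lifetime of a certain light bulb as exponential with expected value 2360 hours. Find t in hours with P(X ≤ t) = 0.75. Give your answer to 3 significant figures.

The rate is λ = 1/2360 = 0.000423729 per hour.
Set 1 − e^(−λt) = 0.75, so t = −ln(0.25)/λ = 1.3863/0.000423729 ≈ 3271.65 hours.

3270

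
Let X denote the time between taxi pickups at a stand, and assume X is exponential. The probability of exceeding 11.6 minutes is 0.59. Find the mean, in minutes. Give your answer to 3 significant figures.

22.0

e^(−λ·11.6) = 0.59 ⇒ λ = −ln(0.59)/11.6 = 0.0454856.
Mean = 1/λ = 21.985 minutes.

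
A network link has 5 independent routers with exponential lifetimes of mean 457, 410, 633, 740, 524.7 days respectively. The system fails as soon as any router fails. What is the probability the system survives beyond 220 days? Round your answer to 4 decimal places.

0.1247

The first failure time is exponential with rate Σλ_i = 1/457 + 1/410 + 1/633 + 1/740 + 1/524.7 = 0.00946419 per day.
P(min > 220) = e^(−0.00946419·220) = e^(−2.0821) ≈ 0.1247.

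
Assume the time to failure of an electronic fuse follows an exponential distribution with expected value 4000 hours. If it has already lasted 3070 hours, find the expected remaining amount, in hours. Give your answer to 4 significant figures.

The rate is λ = 1/4000 = 0.00025 per hour.
By memorylessness, the remaining amount past any threshold is again Exp(λ) with mean 1/λ = 4000 hours.

4000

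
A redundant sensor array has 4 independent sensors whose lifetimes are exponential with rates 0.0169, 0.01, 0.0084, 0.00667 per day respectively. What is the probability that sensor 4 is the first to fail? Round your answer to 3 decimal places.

0.159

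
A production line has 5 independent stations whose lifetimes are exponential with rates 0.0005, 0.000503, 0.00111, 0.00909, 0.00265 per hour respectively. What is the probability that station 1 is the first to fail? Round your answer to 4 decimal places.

0.0361

The time to first failure is exponential with rate Σλ = 0.0005 + 0.000503 + 0.00111 + 0.00909 + 0.00265 = 0.013853.
P(station 1 first) = λ_1/Σλ = 0.0005/0.013853 ≈ 0.0361.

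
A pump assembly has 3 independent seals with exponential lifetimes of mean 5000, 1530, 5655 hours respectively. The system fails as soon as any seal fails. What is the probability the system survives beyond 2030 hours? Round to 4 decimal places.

The first failure time is exponential with rate Σλ_i = 1/5000 + 1/1530 + 1/5655 = 0.00103043 per hour.
P(min > 2030) = e^(−0.00103043·2030) = e^(−2.0918) ≈ 0.1235.

0.1235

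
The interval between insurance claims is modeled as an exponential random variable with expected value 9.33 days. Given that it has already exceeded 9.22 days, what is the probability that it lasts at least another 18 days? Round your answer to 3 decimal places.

The rate is λ = 1/9.33 = 0.107181 per day.
By the memoryless property, P(X > 9.22+18 | X > 9.22) = P(X > 18).
P(X > 18) = e^(−1.9293) ≈ 0.145.

0.145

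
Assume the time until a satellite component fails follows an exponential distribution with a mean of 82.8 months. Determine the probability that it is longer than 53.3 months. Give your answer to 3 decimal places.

0.525

The rate is λ = 1/82.8 = 0.0120773 per month.
P(X > 53.3) = e^(−λ·53.3) = e^(−0.64372) ≈ 0.525.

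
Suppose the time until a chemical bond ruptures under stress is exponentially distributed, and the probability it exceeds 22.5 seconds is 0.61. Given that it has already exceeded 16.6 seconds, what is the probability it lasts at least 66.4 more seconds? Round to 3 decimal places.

From e^(−λ·22.5) = 0.61, λ = −ln(0.61)/22.5 = 0.0219687.
Memoryless: P(X > 16.6+66.4 | X > 16.6) = P(X > 66.4) = e^(−0.0219687·66.4) ≈ 0.233.

0.233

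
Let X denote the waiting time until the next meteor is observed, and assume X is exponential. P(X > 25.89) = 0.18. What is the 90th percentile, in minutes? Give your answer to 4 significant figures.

34.76

e^(−λ·25.89) = 0.18 ⇒ λ = −ln(0.18)/25.89 = 0.066234.
90th percentile: 1 − e^(−λt) = 0.9, t = −ln(0.1)/λ = 34.7644 minutes.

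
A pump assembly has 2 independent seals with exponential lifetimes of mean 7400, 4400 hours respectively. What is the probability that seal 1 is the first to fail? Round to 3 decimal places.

0.373

Rates: λ_i = 1/mean_i → 0.000135135, 0.000227273; Σλ = 0.000362408.
P(seal 1 first) = λ_1/Σλ = 0.000135135/0.000362408 ≈ 0.373.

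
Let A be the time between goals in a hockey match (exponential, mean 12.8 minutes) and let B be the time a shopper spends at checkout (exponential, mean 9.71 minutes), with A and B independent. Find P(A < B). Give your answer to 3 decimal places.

0.431

λ_1 = 1/12.8 = 0.078125, λ_2 = 1/9.71 = 0.102987.
For independent exponentials, P(A < B) = λ_1/(λ_1+λ_2) = 0.078125/0.181112 ≈ 0.431.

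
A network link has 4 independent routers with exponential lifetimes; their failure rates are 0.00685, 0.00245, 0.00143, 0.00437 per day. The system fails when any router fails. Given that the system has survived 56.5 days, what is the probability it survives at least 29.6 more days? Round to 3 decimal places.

Time to first failure ~ Exp(Σλ) with Σλ = 0.0151.
By memorylessness, P(T > 56.5+29.6 | T > 56.5) = P(T > 29.6) = e^(−0.0151·29.6) ≈ 0.640.

0.640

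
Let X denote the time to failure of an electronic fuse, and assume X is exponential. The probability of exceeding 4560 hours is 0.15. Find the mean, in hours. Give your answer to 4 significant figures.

e^(−λ·4560) = 0.15 ⇒ λ = −ln(0.15)/4560 = 0.000416035.
Mean = 1/λ = 2403.64 hours.

2404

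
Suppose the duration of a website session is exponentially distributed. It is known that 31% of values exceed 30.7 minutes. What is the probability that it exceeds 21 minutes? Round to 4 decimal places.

0.4488

e^(−λ·30.7) = 0.31 ⇒ λ = −ln(0.31)/30.7 = 0.0381493.
P(X > 21) = e^(−0.0381493·21) = e^(−0.80113) ≈ 0.4488.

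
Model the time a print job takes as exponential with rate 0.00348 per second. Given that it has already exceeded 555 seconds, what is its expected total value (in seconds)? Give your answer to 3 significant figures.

By memorylessness, E[X | X > 555] = 555 + 1/λ = 555 + 287.356 = 842.356 seconds.

842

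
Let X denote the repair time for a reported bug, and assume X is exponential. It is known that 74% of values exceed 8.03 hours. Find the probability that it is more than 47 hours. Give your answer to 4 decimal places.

0.1716

e^(−λ·8.03) = 0.74 ⇒ λ = −ln(0.74)/8.03 = 0.0374975.
P(X > 47) = e^(−0.0374975·47) = e^(−1.7624) ≈ 0.1716.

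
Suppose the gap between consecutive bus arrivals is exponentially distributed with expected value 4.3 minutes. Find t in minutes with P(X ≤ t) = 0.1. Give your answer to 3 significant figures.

The rate is λ = 1/4.3 = 0.232558 per minute.
Set 1 − e^(−λt) = 0.1, so t = −ln(0.9)/λ = 0.10536/0.232558 ≈ 0.45305 minutes.

0.453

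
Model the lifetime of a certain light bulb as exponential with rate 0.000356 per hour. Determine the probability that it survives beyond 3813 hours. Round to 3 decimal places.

P(X > 3813) = e^(−λ·3813) = e^(−1.3574) ≈ 0.257.

0.257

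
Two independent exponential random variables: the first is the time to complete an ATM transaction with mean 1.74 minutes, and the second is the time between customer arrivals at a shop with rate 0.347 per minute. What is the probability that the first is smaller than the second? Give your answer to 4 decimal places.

0.6235

λ_1 = 1/1.74 = 0.574713, λ_2 = 0.347.
For independent exponentials, P(the first < the second) = λ_1/(λ_1+λ_2) = 0.574713/0.921713 ≈ 0.6235.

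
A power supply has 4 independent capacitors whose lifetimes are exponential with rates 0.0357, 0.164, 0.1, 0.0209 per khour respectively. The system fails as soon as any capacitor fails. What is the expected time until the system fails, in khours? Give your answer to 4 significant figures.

The time to first failure is exponential with rate Σλ = 0.0357 + 0.164 + 0.1 + 0.0209 = 0.3206.
E[min] = 1/Σλ = 1/0.3206 = 3.11915 khours.

3.119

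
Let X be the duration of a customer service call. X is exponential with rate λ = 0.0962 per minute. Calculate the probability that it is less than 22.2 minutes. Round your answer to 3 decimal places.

P(X ≤ 22.2) = 1 − e^(−λ·22.2) = 1 − e^(−2.1356) ≈ 0.882.

0.882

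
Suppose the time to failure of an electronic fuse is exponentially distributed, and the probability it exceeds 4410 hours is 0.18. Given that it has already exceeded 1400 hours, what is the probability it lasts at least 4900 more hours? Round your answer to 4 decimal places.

From e^(−λ·4410) = 0.18, λ = −ln(0.18)/4410 = 0.000388843.
Memoryless: P(X > 1400+4900 | X > 1400) = P(X > 4900) = e^(−0.000388843·4900) ≈ 0.1488.

0.1488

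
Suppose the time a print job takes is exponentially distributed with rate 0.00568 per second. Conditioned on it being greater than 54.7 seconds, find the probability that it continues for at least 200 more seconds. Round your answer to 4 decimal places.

0.3211

P(X > s+t | X > s) = e^(−λ(s+t))/e^(−λs) = e^(−λt), independent of s = 54.7.
P(X > 200) = e^(−1.136) ≈ 0.3211.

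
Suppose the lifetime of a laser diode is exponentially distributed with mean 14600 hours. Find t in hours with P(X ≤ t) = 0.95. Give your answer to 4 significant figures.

43740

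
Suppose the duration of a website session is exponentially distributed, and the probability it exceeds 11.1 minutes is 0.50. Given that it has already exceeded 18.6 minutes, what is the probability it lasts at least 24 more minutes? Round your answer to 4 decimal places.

0.2234

From e^(−λ·11.1) = 0.50, λ = −ln(0.50)/11.1 = 0.0624457.
Memoryless: P(X > 18.6+24 | X > 18.6) = P(X > 24) = e^(−0.0624457·24) ≈ 0.2234.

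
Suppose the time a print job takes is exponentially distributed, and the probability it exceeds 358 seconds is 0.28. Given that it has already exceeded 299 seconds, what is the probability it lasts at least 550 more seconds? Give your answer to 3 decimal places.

From e^(−λ·358) = 0.28, λ = −ln(0.28)/358 = 0.00355577.
Memoryless: P(X > 299+550 | X > 299) = P(X > 550) = e^(−0.00355577·550) ≈ 0.141.

0.141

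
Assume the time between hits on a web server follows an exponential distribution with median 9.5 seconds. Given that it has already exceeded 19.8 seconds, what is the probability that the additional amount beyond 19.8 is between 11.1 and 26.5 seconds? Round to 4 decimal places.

For an exponential, median = ln(2)/λ, so λ = ln 2 / 9.5 = 0.0729629 per second.
Memoryless: the residual past 19.8 is again Exp(λ).
P(11.1 < residual < 26.5) = e^(−λ·11.1) − e^(−λ·26.5) = 0.44491 − 0.14464 ≈ 0.3003.

0.3003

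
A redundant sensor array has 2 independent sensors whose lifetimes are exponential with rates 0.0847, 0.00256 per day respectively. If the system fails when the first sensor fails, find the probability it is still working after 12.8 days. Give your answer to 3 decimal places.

0.327

The time to first failure is exponential with rate Σλ = 0.0847 + 0.00256 = 0.08726.
P(min > 12.8) = e^(−0.08726·12.8) = e^(−1.1169) ≈ 0.327.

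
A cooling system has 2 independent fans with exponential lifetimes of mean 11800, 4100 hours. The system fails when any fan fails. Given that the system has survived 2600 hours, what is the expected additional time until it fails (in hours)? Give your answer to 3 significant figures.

First-failure rate Σλ = 1/11800 + 1/4100 = 0.000328648.
By memorylessness the expected residual is 1/Σλ = 3042.77 hours, regardless of the 2600 already elapsed.

3040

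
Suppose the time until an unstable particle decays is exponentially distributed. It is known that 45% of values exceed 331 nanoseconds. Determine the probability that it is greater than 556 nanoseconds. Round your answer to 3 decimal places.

e^(−λ·331) = 0.45 ⇒ λ = −ln(0.45)/331 = 0.00241241.
P(X > 556) = e^(−0.00241241·556) = e^(−1.3413) ≈ 0.262.

0.262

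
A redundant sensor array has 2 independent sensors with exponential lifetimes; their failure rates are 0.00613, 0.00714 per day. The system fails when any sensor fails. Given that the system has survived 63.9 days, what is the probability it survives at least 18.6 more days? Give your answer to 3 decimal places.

0.781

Time to first failure ~ Exp(Σλ) with Σλ = 0.01327.
By memorylessness, P(T > 63.9+18.6 | T > 63.9) = P(T > 18.6) = e^(−0.01327·18.6) ≈ 0.781.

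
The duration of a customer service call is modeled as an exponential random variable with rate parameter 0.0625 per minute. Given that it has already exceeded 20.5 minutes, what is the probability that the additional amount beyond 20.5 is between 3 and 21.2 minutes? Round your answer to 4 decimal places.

0.5632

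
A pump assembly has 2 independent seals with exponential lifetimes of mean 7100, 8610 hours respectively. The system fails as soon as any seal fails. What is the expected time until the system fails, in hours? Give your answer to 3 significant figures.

The first failure time is exponential with rate Σλ_i = 1/7100 + 1/8610 = 0.000256989 per hour.
E[min] = 1/Σλ = 1/0.000256989 = 3891.22 hours.

3890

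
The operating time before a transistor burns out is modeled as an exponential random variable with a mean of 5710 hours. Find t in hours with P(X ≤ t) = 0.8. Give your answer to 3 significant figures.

9190

The rate is λ = 1/5710 = 0.000175131 per hour.
Set 1 − e^(−λt) = 0.8, so t = −ln(0.2)/λ = 1.6094/0.000175131 ≈ 9189.89 hours.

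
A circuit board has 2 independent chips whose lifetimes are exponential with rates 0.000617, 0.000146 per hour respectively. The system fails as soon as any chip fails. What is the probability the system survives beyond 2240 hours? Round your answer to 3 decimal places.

The time to first failure is exponential with rate Σλ = 0.000617 + 0.000146 = 0.000763.
P(min > 2240) = e^(−0.000763·2240) = e^(−1.7091) ≈ 0.181.

0.181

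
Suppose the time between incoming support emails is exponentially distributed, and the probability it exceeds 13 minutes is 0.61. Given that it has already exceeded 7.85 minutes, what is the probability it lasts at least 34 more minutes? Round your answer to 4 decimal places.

0.2745

From e^(−λ·13) = 0.61, λ = −ln(0.61)/13 = 0.0380228.
Memoryless: P(X > 7.85+34 | X > 7.85) = P(X > 34) = e^(−0.0380228·34) ≈ 0.2745.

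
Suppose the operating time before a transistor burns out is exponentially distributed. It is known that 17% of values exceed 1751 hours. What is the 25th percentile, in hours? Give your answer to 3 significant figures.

284

e^(−λ·1751) = 0.17 ⇒ λ = −ln(0.17)/1751 = 0.00101197.
25th percentile: 1 − e^(−λt) = 0.25, t = −ln(0.75)/λ = 284.28 hours.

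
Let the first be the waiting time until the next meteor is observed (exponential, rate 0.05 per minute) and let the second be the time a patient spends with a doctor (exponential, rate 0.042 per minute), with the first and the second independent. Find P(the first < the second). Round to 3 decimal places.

λ_1 = 0.05, λ_2 = 0.042.
For independent exponentials, P(the first < the second) = λ_1/(λ_1+λ_2) = 0.05/0.092 ≈ 0.543.

0.543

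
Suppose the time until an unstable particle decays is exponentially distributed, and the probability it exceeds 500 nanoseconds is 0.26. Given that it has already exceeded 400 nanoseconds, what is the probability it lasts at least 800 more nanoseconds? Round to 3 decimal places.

From e^(−λ·500) = 0.26, λ = −ln(0.26)/500 = 0.00269415.
Memoryless: P(X > 400+800 | X > 400) = P(X > 800) = e^(−0.00269415·800) ≈ 0.116.

0.116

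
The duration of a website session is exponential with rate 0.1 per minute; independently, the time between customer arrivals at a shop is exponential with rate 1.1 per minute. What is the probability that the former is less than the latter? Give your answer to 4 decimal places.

λ_1 = 0.1, λ_2 = 1.1.
For independent exponentials, P(the former < the latter) = λ_1/(λ_1+λ_2) = 0.1/1.2 ≈ 0.0833.

0.0833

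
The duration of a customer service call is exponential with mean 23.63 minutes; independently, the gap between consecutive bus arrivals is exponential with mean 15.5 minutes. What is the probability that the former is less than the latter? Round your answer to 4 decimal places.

0.3961

λ_1 = 1/23.63 = 0.0423191, λ_2 = 1/15.5 = 0.0645161.
For independent exponentials, P(the former < the latter) = λ_1/(λ_1+λ_2) = 0.0423191/0.106835 ≈ 0.3961.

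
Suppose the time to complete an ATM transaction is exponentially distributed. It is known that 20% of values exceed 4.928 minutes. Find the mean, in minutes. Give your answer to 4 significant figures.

e^(−λ·4.928) = 0.20 ⇒ λ = −ln(0.20)/4.928 = 0.32659.
Mean = 1/λ = 3.06194 minutes.

3.062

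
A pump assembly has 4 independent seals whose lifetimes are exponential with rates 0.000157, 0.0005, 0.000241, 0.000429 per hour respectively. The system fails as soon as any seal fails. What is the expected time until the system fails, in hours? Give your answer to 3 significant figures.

The time to first failure is exponential with rate Σλ = 0.000157 + 0.0005 + 0.000241 + 0.000429 = 0.001327.
E[min] = 1/Σλ = 1/0.001327 = 753.58 hours.

754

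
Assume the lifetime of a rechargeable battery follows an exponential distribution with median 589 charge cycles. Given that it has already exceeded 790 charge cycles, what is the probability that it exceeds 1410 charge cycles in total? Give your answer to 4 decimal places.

0.4821

For an exponential, median = ln(2)/λ, so λ = ln 2 / 589 = 0.00117682 per charge cycle.
The exponential is memoryless, so the remaining time is again Exp(λ): the condition X > 790 is irrelevant.
P(X > 620) = e^(−0.72963) ≈ 0.4821.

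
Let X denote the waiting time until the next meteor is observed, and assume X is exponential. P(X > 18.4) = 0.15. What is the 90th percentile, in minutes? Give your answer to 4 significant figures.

e^(−λ·18.4) = 0.15 ⇒ λ = −ln(0.15)/18.4 = 0.103104.
90th percentile: 1 − e^(−λt) = 0.9, t = −ln(0.1)/λ = 22.3326 minutes.

22.33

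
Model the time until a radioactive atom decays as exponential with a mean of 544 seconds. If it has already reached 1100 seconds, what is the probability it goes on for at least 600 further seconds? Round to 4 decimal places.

The rate is λ = 1/544 = 0.00183824 per second.
The exponential is memoryless, so the remaining time is again Exp(λ): the condition X > 1100 is irrelevant.
P(X > 600) = e^(−1.1029) ≈ 0.3319.

0.3319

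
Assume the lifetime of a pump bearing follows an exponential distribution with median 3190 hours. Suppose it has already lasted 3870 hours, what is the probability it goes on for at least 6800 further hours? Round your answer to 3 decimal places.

0.228

For an exponential, median = ln(2)/λ, so λ = ln 2 / 3190 = 0.000217288 per hour.
P(X > s+t | X > s) = e^(−λ(s+t))/e^(−λs) = e^(−λt), independent of s = 3870.
P(X > 6800) = e^(−1.4776) ≈ 0.228.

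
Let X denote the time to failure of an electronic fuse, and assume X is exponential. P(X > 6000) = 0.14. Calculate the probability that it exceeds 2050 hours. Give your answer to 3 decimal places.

e^(−λ·6000) = 0.14 ⇒ λ = −ln(0.14)/6000 = 0.000327685.
P(X > 2050) = e^(−0.000327685·2050) = e^(−0.67176) ≈ 0.511.

0.511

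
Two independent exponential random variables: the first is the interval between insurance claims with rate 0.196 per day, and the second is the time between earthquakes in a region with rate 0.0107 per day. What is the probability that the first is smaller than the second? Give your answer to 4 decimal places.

0.9482

λ_1 = 0.196, λ_2 = 0.0107.
For independent exponentials, P(the first < the second) = λ_1/(λ_1+λ_2) = 0.196/0.2067 ≈ 0.9482.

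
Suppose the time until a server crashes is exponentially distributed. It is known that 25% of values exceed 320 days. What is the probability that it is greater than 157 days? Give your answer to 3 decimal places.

e^(−λ·320) = 0.25 ⇒ λ = −ln(0.25)/320 = 0.00433217.
P(X > 157) = e^(−0.00433217·157) = e^(−0.68015) ≈ 0.507.

0.507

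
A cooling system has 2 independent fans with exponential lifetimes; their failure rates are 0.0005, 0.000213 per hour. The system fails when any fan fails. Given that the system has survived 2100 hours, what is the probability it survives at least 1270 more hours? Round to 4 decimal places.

Time to first failure ~ Exp(Σλ) with Σλ = 0.000713.
By memorylessness, P(T > 2100+1270 | T > 2100) = P(T > 1270) = e^(−0.000713·1270) ≈ 0.4043.

0.4043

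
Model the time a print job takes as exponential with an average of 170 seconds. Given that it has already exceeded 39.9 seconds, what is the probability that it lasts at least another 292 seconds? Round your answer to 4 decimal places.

0.1795

The rate is λ = 1/170 = 0.00588235 per second.
The exponential is memoryless, so the remaining time is again Exp(λ): the condition X > 39.9 is irrelevant.
P(X > 292) = e^(−1.7176) ≈ 0.1795.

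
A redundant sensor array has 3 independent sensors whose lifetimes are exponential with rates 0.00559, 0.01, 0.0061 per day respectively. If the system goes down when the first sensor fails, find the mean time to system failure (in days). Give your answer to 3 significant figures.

The time to first failure is exponential with rate Σλ = 0.00559 + 0.01 + 0.0061 = 0.02169.
E[min] = 1/Σλ = 1/0.02169 = 46.1042 days.

46.1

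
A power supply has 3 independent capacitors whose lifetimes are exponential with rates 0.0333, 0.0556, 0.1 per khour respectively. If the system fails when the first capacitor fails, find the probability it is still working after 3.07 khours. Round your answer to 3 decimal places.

0.560

The time to first failure is exponential with rate Σλ = 0.0333 + 0.0556 + 0.1 = 0.1889.
P(min > 3.07) = e^(−0.1889·3.07) = e^(−0.57992) ≈ 0.560.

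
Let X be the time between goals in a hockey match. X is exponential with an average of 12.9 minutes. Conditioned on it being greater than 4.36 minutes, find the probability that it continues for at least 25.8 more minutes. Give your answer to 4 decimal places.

0.1353

The rate is λ = 1/12.9 = 0.0775194 per minute.
P(X > s+t | X > s) = e^(−λ(s+t))/e^(−λs) = e^(−λt), independent of s = 4.36.
P(X > 25.8) = e^(−2) ≈ 0.1353.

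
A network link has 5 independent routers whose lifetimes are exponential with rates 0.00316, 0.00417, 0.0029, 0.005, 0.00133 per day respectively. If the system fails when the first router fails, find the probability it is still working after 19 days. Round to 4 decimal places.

0.7301

The time to first failure is exponential with rate Σλ = 0.00316 + 0.00417 + 0.0029 + 0.005 + 0.00133 = 0.01656.
P(min > 19) = e^(−0.01656·19) = e^(−0.31464) ≈ 0.7301.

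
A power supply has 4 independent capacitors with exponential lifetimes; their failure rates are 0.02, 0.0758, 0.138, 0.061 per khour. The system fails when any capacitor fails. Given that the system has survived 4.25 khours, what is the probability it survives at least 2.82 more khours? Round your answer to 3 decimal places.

0.435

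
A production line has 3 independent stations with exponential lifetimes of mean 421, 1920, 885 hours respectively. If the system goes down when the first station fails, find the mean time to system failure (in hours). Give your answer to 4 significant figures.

248.4

The first failure time is exponential with rate Σλ_i = 1/421 + 1/1920 + 1/885 = 0.00402607 per hour.
E[min] = 1/Σλ = 1/0.00402607 = 248.381 hours.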